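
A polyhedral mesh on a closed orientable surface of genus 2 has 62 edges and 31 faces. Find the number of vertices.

29

For a closed orientable surface of genus 2, χ = 2 − 2·2 = -2.
V = -2 + E − F = -2 + 62 − 31 = 29.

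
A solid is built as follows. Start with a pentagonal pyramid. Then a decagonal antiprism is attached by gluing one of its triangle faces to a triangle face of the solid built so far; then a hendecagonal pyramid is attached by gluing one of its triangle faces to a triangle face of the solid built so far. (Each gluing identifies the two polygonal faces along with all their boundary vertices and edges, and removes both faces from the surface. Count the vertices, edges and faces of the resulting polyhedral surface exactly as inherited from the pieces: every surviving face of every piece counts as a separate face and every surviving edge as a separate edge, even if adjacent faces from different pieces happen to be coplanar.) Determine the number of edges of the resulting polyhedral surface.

66

A pentagonal pyramid: V=6, E=10, F=6.
Attach a decagonal antiprism (V=20, E=40, F=22) along a 3-gon: merge 3 vertices and 3 edges, delete both glued faces → V=23, E=47, F=26.
Attach a hendecagonal pyramid (V=12, E=22, F=12) along a 3-gon: merge 3 vertices and 3 edges, delete both glued faces → V=32, E=66, F=36.
Check: V − E + F = 32 − 66 + 36 = 2.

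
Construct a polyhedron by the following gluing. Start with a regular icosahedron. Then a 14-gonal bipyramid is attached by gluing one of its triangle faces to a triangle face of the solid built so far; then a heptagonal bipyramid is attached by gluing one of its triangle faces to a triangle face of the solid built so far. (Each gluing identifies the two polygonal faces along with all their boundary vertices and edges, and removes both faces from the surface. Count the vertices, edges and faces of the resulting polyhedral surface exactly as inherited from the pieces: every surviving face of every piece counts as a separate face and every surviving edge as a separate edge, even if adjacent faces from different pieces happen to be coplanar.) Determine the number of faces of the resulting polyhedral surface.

58

A regular icosahedron: V=12, E=30, F=20.
Attach a 14-gonal bipyramid (V=16, E=42, F=28) along a 3-gon: merge 3 vertices and 3 edges, delete both glued faces → V=25, E=69, F=46.
Attach a heptagonal bipyramid (V=9, E=21, F=14) along a 3-gon: merge 3 vertices and 3 edges, delete both glued faces → V=31, E=87, F=58.
Check: V − E + F = 31 − 87 + 58 = 2.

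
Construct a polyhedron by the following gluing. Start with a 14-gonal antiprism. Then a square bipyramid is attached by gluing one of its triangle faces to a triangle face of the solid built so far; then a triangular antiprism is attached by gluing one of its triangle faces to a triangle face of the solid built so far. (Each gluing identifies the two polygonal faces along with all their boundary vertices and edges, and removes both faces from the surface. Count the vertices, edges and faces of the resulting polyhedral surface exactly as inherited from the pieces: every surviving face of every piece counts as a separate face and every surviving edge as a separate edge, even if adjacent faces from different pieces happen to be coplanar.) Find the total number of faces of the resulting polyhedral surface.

A 14-gonal antiprism: V=28, E=56, F=30.
Attach a square bipyramid (V=6, E=12, F=8) along a 3-gon: merge 3 vertices and 3 edges, delete both glued faces → V=31, E=65, F=36.
Attach a triangular antiprism (V=6, E=12, F=8) along a 3-gon: merge 3 vertices and 3 edges, delete both glued faces → V=34, E=74, F=42.
Check: V − E + F = 34 − 74 + 42 = 2.

42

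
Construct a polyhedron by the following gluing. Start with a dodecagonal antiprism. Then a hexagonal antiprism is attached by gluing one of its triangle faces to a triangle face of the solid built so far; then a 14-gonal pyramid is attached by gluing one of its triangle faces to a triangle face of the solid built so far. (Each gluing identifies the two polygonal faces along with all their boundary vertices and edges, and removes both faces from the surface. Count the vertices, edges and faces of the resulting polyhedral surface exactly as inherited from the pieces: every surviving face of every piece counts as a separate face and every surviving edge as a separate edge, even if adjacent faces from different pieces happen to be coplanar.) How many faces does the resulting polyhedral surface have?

A dodecagonal antiprism: V=24, E=48, F=26.
Attach a hexagonal antiprism (V=12, E=24, F=14) along a 3-gon: merge 3 vertices and 3 edges, delete both glued faces → V=33, E=69, F=38.
Attach a 14-gonal pyramid (V=15, E=28, F=15) along a 3-gon: merge 3 vertices and 3 edges, delete both glued faces → V=45, E=94, F=51.
Check: V − E + F = 45 − 94 + 51 = 2.

51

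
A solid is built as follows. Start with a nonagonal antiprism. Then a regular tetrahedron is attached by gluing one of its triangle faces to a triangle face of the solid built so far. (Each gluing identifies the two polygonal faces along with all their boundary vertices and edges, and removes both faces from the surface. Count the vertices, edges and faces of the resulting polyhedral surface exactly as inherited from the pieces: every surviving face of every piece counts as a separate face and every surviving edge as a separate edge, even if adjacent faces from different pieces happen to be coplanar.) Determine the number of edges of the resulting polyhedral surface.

39

A nonagonal antiprism: V=18, E=36, F=20.
Attach a regular tetrahedron (V=4, E=6, F=4) along a 3-gon: merge 3 vertices and 3 edges, delete both glued faces → V=19, E=39, F=22.
Check: V − E + F = 19 − 39 + 22 = 2.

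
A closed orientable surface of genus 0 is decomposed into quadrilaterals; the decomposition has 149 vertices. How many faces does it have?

147

χ = 2 − 2·0 = 2, and every face is a square so 4F = 2E.
V − E + F = 2 with E = 4F/2 gives 149 − (4/2 − 1)·F = 2, so F = 147 and E = 294.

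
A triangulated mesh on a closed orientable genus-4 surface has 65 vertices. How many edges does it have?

χ = 2 − 2·4 = -6, and every face is a triangle so 3F = 2E.
V − E + F = -6 with E = 3F/2 gives 65 − (3/2 − 1)·F = -6, so F = 142 and E = 213.

213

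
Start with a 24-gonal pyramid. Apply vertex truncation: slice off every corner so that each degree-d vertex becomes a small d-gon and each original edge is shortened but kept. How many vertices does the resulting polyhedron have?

96

The base solid has V = 25, E = 48, F = 25.
Truncation replaces each original edge-end by a new vertex, so V′ = 2E = 96.
Each original edge survives, and each old vertex of degree d contributes d new edges; summing degrees gives Σd = 2E, so E′ = E + 2E = 3E = 144.
Each original face survives and each original vertex becomes one new face: F′ = F + V = 50.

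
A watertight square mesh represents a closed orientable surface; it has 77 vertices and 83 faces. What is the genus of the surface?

4

Every face is a square, so 2E = 4·83 = 332, giving E = 166.
χ = V − E + F = 77 − 166 + 83 = -6.
For a closed orientable surface χ = 2 − 2g, so g = (2 − (-6))/2 = 4.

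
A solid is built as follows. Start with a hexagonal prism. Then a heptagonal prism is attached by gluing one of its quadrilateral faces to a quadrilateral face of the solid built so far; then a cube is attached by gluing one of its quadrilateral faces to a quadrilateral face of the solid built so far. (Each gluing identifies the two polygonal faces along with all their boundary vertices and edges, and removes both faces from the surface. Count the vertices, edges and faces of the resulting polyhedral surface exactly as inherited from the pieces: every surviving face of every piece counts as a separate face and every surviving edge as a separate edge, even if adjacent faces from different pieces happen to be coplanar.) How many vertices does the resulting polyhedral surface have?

26

A hexagonal prism: V=12, E=18, F=8.
Attach a heptagonal prism (V=14, E=21, F=9) along a 4-gon: merge 4 vertices and 4 edges, delete both glued faces → V=22, E=35, F=15.
Attach a cube (V=8, E=12, F=6) along a 4-gon: merge 4 vertices and 4 edges, delete both glued faces → V=26, E=43, F=19.
Check: V − E + F = 26 − 43 + 19 = 2.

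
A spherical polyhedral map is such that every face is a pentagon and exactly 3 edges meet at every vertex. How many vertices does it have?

20

Each face has 5 edges and each edge borders two faces, so 2E = 5F.
Each vertex has degree 3, so 3V = 2E and hence V = 5F/3.
Euler: V − E + F = 2 ⇒ (5F/3) − (5F/2) + F = 2.
Multiply by 6: (10 − 15 + 6)F = 12, i.e. 1F = 12.
So F = 12, E = 5·12/2 = 30, V = 5·12/3 = 20.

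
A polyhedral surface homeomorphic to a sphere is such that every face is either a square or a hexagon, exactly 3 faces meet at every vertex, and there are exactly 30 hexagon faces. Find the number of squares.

6

Let x be the number of squares; then F = 30 + x.
Edge–face incidences: 2E = 6·30 + 4·x = 180 + 4x.
Every vertex has degree 3, so 3V = 2E.
Euler: V − E + F = 2 ⇒ (2E)/3 − E + (30 + x) = 2.
Multiply by 6: 2·(2E) − 3·(2E) + 6·(30 + x) = 12, i.e. 180 + 6x − (180 + 4x) = 12.
Collecting terms: 2x = 12, so x = 6.
Then 2E = 180 + 4·6 = 204, so E = 102, V = 2E/3 = 68, F = 30 + 6 = 36.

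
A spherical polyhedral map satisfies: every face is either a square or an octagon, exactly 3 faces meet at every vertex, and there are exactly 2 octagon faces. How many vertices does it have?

16

Let x be the number of squares; then F = 2 + x.
Edge–face incidences: 2E = 8·2 + 4·x = 16 + 4x.
Every vertex has degree 3, so 3V = 2E.
Euler: V − E + F = 2 ⇒ (2E)/3 − E + (2 + x) = 2.
Multiply by 6: 2·(2E) − 3·(2E) + 6·(2 + x) = 12, i.e. 12 + 6x − (16 + 4x) = 12.
Collecting terms: 2x − 4 = 12, so 2x = 16, so x = 8.
Then 2E = 16 + 4·8 = 48, so E = 24, V = 2E/3 = 16, F = 2 + 8 = 10.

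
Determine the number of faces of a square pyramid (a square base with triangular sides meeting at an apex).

5

A pyramid on an n-gon base has one n-gon and n triangles: V = 4 + 1 = 5, E = 2·4 = 8, F = 4 + 1 = 5.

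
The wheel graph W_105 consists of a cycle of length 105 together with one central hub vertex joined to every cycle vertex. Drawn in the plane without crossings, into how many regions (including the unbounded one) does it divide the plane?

W_105 has V = 105 + 1 = 106 vertices and E = 2·105 = 210 edges.
By Euler's formula F = 2 − V + E = 2 − 106 + 210 = 106.

106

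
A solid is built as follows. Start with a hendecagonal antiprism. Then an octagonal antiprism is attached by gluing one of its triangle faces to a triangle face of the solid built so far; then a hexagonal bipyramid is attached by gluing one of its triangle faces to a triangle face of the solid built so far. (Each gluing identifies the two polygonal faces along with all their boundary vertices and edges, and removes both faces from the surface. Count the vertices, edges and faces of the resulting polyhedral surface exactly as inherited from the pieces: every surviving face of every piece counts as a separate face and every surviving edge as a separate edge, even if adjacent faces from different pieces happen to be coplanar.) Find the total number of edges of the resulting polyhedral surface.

A hendecagonal antiprism: V=22, E=44, F=24.
Attach an octagonal antiprism (V=16, E=32, F=18) along a 3-gon: merge 3 vertices and 3 edges, delete both glued faces → V=35, E=73, F=40.
Attach a hexagonal bipyramid (V=8, E=18, F=12) along a 3-gon: merge 3 vertices and 3 edges, delete both glued faces → V=40, E=88, F=50.
Check: V − E + F = 40 − 88 + 50 = 2.

88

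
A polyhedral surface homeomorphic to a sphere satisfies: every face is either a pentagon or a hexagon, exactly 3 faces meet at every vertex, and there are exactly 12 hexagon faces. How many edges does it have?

66

Let x be the number of pentagons; then F = 12 + x.
Edge–face incidences: 2E = 6·12 + 5·x = 72 + 5x.
Every vertex has degree 3, so 3V = 2E.
Euler: V − E + F = 2 ⇒ (2E)/3 − E + (12 + x) = 2.
Multiply by 6: 2·(2E) − 3·(2E) + 6·(12 + x) = 12, i.e. 72 + 6x − (72 + 5x) = 12.
Collecting terms: x = 12.
Then 2E = 72 + 5·12 = 132, so E = 66, V = 2E/3 = 44, F = 12 + 12 = 24.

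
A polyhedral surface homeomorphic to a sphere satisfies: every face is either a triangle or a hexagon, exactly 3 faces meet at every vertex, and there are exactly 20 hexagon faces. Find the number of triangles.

4

Let x be the number of triangles; then F = 20 + x.
Edge–face incidences: 2E = 6·20 + 3·x = 120 + 3x.
Every vertex has degree 3, so 3V = 2E.
Euler: V − E + F = 2 ⇒ (2E)/3 − E + (20 + x) = 2.
Multiply by 6: 2·(2E) − 3·(2E) + 6·(20 + x) = 12, i.e. 120 + 6x − (120 + 3x) = 12.
Collecting terms: 3x = 12, so x = 4.
Then 2E = 120 + 3·4 = 132, so E = 66, V = 2E/3 = 44, F = 20 + 4 = 24.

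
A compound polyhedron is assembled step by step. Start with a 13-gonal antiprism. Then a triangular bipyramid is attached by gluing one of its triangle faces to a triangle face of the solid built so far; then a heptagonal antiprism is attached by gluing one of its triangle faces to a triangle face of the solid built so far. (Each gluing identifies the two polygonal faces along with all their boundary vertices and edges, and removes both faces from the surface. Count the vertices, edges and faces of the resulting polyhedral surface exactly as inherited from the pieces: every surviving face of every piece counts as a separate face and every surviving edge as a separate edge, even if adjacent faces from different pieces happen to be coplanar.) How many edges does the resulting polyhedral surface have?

83

A 13-gonal antiprism: V=26, E=52, F=28.
Attach a triangular bipyramid (V=5, E=9, F=6) along a 3-gon: merge 3 vertices and 3 edges, delete both glued faces → V=28, E=58, F=32.
Attach a heptagonal antiprism (V=14, E=28, F=16) along a 3-gon: merge 3 vertices and 3 edges, delete both glued faces → V=39, E=83, F=46.
Check: V − E + F = 39 − 83 + 46 = 2.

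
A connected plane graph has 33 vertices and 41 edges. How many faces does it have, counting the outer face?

Euler's formula for a connected plane graph: V − E + F = 2, so F = 2 − 33 + 41 = 10.

10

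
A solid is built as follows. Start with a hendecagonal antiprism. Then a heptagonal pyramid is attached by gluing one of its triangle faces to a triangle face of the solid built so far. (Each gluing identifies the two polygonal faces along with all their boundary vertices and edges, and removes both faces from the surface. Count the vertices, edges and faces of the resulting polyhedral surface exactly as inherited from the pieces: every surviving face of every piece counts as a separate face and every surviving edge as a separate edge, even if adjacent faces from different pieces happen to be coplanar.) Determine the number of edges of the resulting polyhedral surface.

A hendecagonal antiprism: V=22, E=44, F=24.
Attach a heptagonal pyramid (V=8, E=14, F=8) along a 3-gon: merge 3 vertices and 3 edges, delete both glued faces → V=27, E=55, F=30.
Check: V − E + F = 27 − 55 + 30 = 2.

55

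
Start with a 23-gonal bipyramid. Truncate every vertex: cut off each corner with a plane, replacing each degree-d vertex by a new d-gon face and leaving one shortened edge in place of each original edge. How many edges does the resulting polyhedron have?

207

The base solid has V = 25, E = 69, F = 46.
Truncation replaces each original edge-end by a new vertex, so V′ = 2E = 138.
Each original edge survives, and each old vertex of degree d contributes d new edges; summing degrees gives Σd = 2E, so E′ = E + 2E = 3E = 207.
Each original face survives and each original vertex becomes one new face: F′ = F + V = 71.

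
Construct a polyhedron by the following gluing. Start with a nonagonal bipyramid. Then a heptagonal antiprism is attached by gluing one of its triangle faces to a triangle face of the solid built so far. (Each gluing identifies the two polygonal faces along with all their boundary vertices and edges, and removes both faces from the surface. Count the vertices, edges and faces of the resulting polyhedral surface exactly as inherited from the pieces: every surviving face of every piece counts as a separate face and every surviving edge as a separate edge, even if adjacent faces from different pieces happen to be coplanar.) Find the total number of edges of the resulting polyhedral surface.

52

A nonagonal bipyramid: V=11, E=27, F=18.
Attach a heptagonal antiprism (V=14, E=28, F=16) along a 3-gon: merge 3 vertices and 3 edges, delete both glued faces → V=22, E=52, F=32.
Check: V − E + F = 22 − 52 + 32 = 2.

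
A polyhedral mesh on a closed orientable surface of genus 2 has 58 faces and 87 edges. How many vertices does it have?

For a closed orientable surface of genus 2, χ = 2 − 2·2 = -2.
V = -2 + E − F = -2 + 87 − 58 = 27.

27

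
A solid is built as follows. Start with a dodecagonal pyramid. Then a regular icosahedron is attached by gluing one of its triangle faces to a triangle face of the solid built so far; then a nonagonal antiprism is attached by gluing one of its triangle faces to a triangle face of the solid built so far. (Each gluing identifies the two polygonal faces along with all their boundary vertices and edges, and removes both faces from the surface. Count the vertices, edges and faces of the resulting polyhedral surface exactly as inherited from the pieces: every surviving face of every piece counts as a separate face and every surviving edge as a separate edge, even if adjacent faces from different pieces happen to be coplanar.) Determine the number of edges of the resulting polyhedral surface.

A dodecagonal pyramid: V=13, E=24, F=13.
Attach a regular icosahedron (V=12, E=30, F=20) along a 3-gon: merge 3 vertices and 3 edges, delete both glued faces → V=22, E=51, F=31.
Attach a nonagonal antiprism (V=18, E=36, F=20) along a 3-gon: merge 3 vertices and 3 edges, delete both glued faces → V=37, E=84, F=49.
Check: V − E + F = 37 − 84 + 49 = 2.

84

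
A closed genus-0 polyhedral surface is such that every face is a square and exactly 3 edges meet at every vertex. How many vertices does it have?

8

Each face has 4 edges and each edge borders two faces, so 2E = 4F.
Each vertex has degree 3, so 3V = 2E and hence V = 4F/3.
Euler: V − E + F = 2 ⇒ (4F/3) − (4F/2) + F = 2.
Multiply by 6: (8 − 12 + 6)F = 12, i.e. 2F = 12.
So F = 6, E = 4·6/2 = 12, V = 4·6/3 = 8.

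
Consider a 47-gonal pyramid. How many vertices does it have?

48

A pyramid on an n-gon base has one n-gon and n triangles: V = 47 + 1 = 48, E = 2·47 = 94, F = 47 + 1 = 48.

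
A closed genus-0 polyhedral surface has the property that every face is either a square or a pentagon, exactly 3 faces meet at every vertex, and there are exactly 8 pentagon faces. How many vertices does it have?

Let x be the number of squares; then F = 8 + x.
Edge–face incidences: 2E = 5·8 + 4·x = 40 + 4x.
Every vertex has degree 3, so 3V = 2E.
Euler: V − E + F = 2 ⇒ (2E)/3 − E + (8 + x) = 2.
Multiply by 6: 2·(2E) − 3·(2E) + 6·(8 + x) = 12, i.e. 48 + 6x − (40 + 4x) = 12.
Collecting terms: 2x + 8 = 12, so 2x = 4, so x = 2.
Then 2E = 40 + 4·2 = 48, so E = 24, V = 2E/3 = 16, F = 8 + 2 = 10.

16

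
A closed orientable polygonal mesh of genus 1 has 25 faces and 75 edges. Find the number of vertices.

50

For a closed orientable surface of genus 1, χ = 2 − 2·1 = 0.
V = 0 + E − F = 0 + 75 − 25 = 50.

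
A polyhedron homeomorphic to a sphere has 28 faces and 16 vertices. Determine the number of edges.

Here V − E + F = 2.
E = V + F − (2) = 16 + 28 − (2) = 42.

42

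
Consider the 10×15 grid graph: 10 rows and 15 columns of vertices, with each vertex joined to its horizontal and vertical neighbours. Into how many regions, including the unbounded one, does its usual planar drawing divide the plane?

127

The grid has V = 10·15 = 150 vertices and E = 10·14 + 15·9 = 275 edges.
F = 2 − V + E = 2 − 150 + 275 = 127.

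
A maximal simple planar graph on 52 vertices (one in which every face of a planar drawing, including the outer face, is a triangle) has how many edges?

In a plane triangulation 3F = 2E and V − E + F = 2, so E = 3V − 6 = 3·52 − 6 = 150.

150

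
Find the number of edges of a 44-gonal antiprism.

176

An antiprism on an n-gon has two n-gon caps and 2n triangles: V = 2·44 = 88, E = 4·44 = 176, F = 2·44 + 2 = 90.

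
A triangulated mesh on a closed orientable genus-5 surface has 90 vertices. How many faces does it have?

χ = 2 − 2·5 = -8, and every face is a triangle so 3F = 2E.
V − E + F = -8 with E = 3F/2 gives 90 − (3/2 − 1)·F = -8, so F = 196 and E = 294.

196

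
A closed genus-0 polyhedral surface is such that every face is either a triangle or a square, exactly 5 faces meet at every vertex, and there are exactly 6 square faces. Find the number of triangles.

Let x be the number of triangles; then F = 6 + x.
Edge–face incidences: 2E = 4·6 + 3·x = 24 + 3x.
Every vertex has degree 5, so 5V = 2E.
Euler: V − E + F = 2 ⇒ (2E)/5 − E + (6 + x) = 2.
Multiply by 10: 2·(2E) − 5·(2E) + 10·(6 + x) = 20, i.e. 60 + 10x − 3·(24 + 3x) = 20.
Collecting terms: x − 12 = 20, so x = 32.
Then 2E = 24 + 3·32 = 120, so E = 60, V = 2E/5 = 24, F = 6 + 32 = 38.

32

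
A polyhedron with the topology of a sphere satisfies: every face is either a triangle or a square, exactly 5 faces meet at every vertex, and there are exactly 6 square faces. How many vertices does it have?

Let x be the number of triangles; then F = 6 + x.
Edge–face incidences: 2E = 4·6 + 3·x = 24 + 3x.
Every vertex has degree 5, so 5V = 2E.
Euler: V − E + F = 2 ⇒ (2E)/5 − E + (6 + x) = 2.
Multiply by 10: 2·(2E) − 5·(2E) + 10·(6 + x) = 20, i.e. 60 + 10x − 3·(24 + 3x) = 20.
Collecting terms: x − 12 = 20, so x = 32.
Then 2E = 24 + 3·32 = 120, so E = 60, V = 2E/5 = 24, F = 6 + 32 = 38.

24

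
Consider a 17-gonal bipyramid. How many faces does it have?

A bipyramid over an n-gon has 2n triangular faces and n + 2 vertices: V = 17 + 2 = 19, E = 3·17 = 51, F = 2·17 = 34.
Check: V − E + F = 19 − 51 + 34 = 2.

34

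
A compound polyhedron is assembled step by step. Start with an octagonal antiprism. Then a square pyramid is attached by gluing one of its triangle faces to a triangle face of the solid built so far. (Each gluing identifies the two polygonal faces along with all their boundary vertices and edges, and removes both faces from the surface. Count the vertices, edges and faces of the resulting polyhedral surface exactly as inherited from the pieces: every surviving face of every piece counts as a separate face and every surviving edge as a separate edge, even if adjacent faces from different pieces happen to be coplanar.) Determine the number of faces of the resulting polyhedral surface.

An octagonal antiprism: V=16, E=32, F=18.
Attach a square pyramid (V=5, E=8, F=5) along a 3-gon: merge 3 vertices and 3 edges, delete both glued faces → V=18, E=37, F=21.
Check: V − E + F = 18 − 37 + 21 = 2.

21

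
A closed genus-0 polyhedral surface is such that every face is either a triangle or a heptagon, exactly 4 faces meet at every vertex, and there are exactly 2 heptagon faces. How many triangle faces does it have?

Let x be the number of triangles; then F = 2 + x.
Edge–face incidences: 2E = 7·2 + 3·x = 14 + 3x.
Every vertex has degree 4, so 4V = 2E.
Euler: V − E + F = 2 ⇒ (2E)/4 − E + (2 + x) = 2.
Multiply by 8: 2·(2E) − 4·(2E) + 8·(2 + x) = 16, i.e. 16 + 8x − 2·(14 + 3x) = 16.
Collecting terms: 2x − 12 = 16, so 2x = 28, so x = 14.
Then 2E = 14 + 3·14 = 56, so E = 28, V = 2E/4 = 14, F = 2 + 14 = 16.

14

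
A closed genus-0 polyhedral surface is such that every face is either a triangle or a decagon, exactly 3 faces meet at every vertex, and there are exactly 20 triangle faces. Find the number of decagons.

Let x be the number of decagons; then F = 20 + x.
Edge–face incidences: 2E = 3·20 + 10·x = 60 + 10x.
Every vertex has degree 3, so 3V = 2E.
Euler: V − E + F = 2 ⇒ (2E)/3 − E + (20 + x) = 2.
Multiply by 6: 2·(2E) − 3·(2E) + 6·(20 + x) = 12, i.e. 120 + 6x − (60 + 10x) = 12.
Collecting terms: −4x + 60 = 12, so −4x = −48, so x = 12.
Then 2E = 60 + 10·12 = 180, so E = 90, V = 2E/3 = 60, F = 20 + 12 = 32.

12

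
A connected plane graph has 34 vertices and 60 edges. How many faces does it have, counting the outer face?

28

Euler's formula for a connected plane graph: V − E + F = 2, so F = 2 − 34 + 60 = 28.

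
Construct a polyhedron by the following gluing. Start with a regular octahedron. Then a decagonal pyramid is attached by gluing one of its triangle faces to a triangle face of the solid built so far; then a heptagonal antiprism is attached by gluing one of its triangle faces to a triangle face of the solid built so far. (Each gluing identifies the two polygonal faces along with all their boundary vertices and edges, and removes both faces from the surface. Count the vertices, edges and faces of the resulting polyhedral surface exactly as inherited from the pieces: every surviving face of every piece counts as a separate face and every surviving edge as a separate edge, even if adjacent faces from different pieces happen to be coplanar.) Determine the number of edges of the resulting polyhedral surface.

54

A regular octahedron: V=6, E=12, F=8.
Attach a decagonal pyramid (V=11, E=20, F=11) along a 3-gon: merge 3 vertices and 3 edges, delete both glued faces → V=14, E=29, F=17.
Attach a heptagonal antiprism (V=14, E=28, F=16) along a 3-gon: merge 3 vertices and 3 edges, delete both glued faces → V=25, E=54, F=31.
Check: V − E + F = 25 − 54 + 31 = 2.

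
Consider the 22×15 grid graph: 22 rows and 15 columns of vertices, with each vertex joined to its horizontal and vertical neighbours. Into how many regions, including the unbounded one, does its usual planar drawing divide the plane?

295

The grid has V = 22·15 = 330 vertices and E = 22·14 + 15·21 = 623 edges.
F = 2 − V + E = 2 − 330 + 623 = 295.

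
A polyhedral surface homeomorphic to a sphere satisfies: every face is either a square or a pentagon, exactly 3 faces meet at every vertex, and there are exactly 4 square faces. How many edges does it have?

Let x be the number of pentagons; then F = 4 + x.
Edge–face incidences: 2E = 4·4 + 5·x = 16 + 5x.
Every vertex has degree 3, so 3V = 2E.
Euler: V − E + F = 2 ⇒ (2E)/3 − E + (4 + x) = 2.
Multiply by 6: 2·(2E) − 3·(2E) + 6·(4 + x) = 12, i.e. 24 + 6x − (16 + 5x) = 12.
Collecting terms: x + 8 = 12, so x = 4.
Then 2E = 16 + 5·4 = 36, so E = 18, V = 2E/3 = 12, F = 4 + 4 = 8.

18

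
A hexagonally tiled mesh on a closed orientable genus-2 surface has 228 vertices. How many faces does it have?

115

χ = 2 − 2·2 = -2, and every face is a hexagon so 6F = 2E.
V − E + F = -2 with E = 6F/2 gives 228 − (6/2 − 1)·F = -2, so F = 115 and E = 345.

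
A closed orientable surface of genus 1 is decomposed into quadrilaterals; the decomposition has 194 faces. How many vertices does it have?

χ = 2 − 2·1 = 0, and every face is a square so 4F = 2E.
E = 4·194/2 = 388. Then V = 0 + E − F = 0 + 388 − 194 = 194.

194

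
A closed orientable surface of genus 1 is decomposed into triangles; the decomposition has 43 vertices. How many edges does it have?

129

χ = 2 − 2·1 = 0, and every face is a triangle so 3F = 2E.
V − E + F = 0 with E = 3F/2 gives 43 − (3/2 − 1)·F = 0, so F = 86 and E = 129.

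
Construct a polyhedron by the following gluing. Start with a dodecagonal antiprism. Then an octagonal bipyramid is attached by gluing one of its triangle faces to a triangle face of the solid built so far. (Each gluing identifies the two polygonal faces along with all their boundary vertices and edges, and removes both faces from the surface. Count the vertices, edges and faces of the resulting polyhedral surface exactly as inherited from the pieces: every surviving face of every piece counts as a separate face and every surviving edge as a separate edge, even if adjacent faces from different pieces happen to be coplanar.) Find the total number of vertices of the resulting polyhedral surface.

A dodecagonal antiprism: V=24, E=48, F=26.
Attach an octagonal bipyramid (V=10, E=24, F=16) along a 3-gon: merge 3 vertices and 3 edges, delete both glued faces → V=31, E=69, F=40.
Check: V − E + F = 31 − 69 + 40 = 2.

31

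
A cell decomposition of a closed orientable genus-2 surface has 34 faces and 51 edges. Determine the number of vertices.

For a closed orientable surface of genus 2, χ = 2 − 2·2 = -2.
V = -2 + E − F = -2 + 51 − 34 = 15.

15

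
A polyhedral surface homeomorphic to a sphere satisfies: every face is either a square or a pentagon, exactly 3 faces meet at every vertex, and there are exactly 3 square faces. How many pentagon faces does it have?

6

Let x be the number of pentagons; then F = 3 + x.
Edge–face incidences: 2E = 4·3 + 5·x = 12 + 5x.
Every vertex has degree 3, so 3V = 2E.
Euler: V − E + F = 2 ⇒ (2E)/3 − E + (3 + x) = 2.
Multiply by 6: 2·(2E) − 3·(2E) + 6·(3 + x) = 12, i.e. 18 + 6x − (12 + 5x) = 12.
Collecting terms: x + 6 = 12, so x = 6.
Then 2E = 12 + 5·6 = 42, so E = 21, V = 2E/3 = 14, F = 3 + 6 = 9.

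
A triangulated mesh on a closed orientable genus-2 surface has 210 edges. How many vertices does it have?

χ = 2 − 2·2 = -2, and every face is a triangle so 3F = 2E.
F = 2E/3 = 140. Then V = -2 + E − F = -2 + 210 − 140 = 68.

68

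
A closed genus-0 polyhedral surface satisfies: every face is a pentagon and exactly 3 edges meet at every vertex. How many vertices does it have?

Each face has 5 edges and each edge borders two faces, so 2E = 5F.
Each vertex has degree 3, so 3V = 2E and hence V = 5F/3.
Euler: V − E + F = 2 ⇒ (5F/3) − (5F/2) + F = 2.
Multiply by 6: (10 − 15 + 6)F = 12, i.e. 1F = 12.
So F = 12, E = 5·12/2 = 30, V = 5·12/3 = 20.

20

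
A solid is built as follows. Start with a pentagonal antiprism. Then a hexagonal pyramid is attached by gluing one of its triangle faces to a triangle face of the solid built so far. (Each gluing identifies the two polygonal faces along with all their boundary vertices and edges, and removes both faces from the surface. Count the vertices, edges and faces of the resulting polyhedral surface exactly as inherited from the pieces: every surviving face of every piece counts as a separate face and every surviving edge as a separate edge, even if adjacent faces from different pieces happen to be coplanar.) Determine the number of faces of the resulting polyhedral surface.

17

A pentagonal antiprism: V=10, E=20, F=12.
Attach a hexagonal pyramid (V=7, E=12, F=7) along a 3-gon: merge 3 vertices and 3 edges, delete both glued faces → V=14, E=29, F=17.
Check: V − E + F = 14 − 29 + 17 = 2.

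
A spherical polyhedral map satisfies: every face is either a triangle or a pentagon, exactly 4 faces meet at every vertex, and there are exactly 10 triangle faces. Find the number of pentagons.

Let x be the number of pentagons; then F = 10 + x.
Edge–face incidences: 2E = 3·10 + 5·x = 30 + 5x.
Every vertex has degree 4, so 4V = 2E.
Euler: V − E + F = 2 ⇒ (2E)/4 − E + (10 + x) = 2.
Multiply by 8: 2·(2E) − 4·(2E) + 8·(10 + x) = 16, i.e. 80 + 8x − 2·(30 + 5x) = 16.
Collecting terms: −2x + 20 = 16, so −2x = −4, so x = 2.
Then 2E = 30 + 5·2 = 40, so E = 20, V = 2E/4 = 10, F = 10 + 2 = 12.

2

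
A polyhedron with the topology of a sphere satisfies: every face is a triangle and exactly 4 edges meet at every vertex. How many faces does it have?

Each face has 3 edges and each edge borders two faces, so 2E = 3F.
Each vertex has degree 4, so 4V = 2E and hence V = 3F/4.
Euler: V − E + F = 2 ⇒ (3F/4) − (3F/2) + F = 2.
Multiply by 8: (6 − 12 + 8)F = 16, i.e. 2F = 16.
So F = 8, E = 3·8/2 = 12, V = 3·8/4 = 6.

8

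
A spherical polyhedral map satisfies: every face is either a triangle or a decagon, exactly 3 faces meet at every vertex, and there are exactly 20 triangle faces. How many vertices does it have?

60

Let x be the number of decagons; then F = 20 + x.
Edge–face incidences: 2E = 3·20 + 10·x = 60 + 10x.
Every vertex has degree 3, so 3V = 2E.
Euler: V − E + F = 2 ⇒ (2E)/3 − E + (20 + x) = 2.
Multiply by 6: 2·(2E) − 3·(2E) + 6·(20 + x) = 12, i.e. 120 + 6x − (60 + 10x) = 12.
Collecting terms: −4x + 60 = 12, so −4x = −48, so x = 12.
Then 2E = 60 + 10·12 = 180, so E = 90, V = 2E/3 = 60, F = 20 + 12 = 32.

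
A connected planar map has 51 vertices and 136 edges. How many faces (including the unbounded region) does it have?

87

Euler's formula for a connected plane graph: V − E + F = 2, so F = 2 − 51 + 136 = 87.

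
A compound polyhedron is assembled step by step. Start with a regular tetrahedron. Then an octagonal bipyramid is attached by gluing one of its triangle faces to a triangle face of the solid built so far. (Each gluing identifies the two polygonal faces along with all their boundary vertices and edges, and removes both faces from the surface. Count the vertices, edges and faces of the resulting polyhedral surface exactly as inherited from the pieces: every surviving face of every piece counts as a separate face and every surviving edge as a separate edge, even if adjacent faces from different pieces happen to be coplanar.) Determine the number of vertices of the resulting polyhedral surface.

A regular tetrahedron: V=4, E=6, F=4.
Attach an octagonal bipyramid (V=10, E=24, F=16) along a 3-gon: merge 3 vertices and 3 edges, delete both glued faces → V=11, E=27, F=18.
Check: V − E + F = 11 − 27 + 18 = 2.

11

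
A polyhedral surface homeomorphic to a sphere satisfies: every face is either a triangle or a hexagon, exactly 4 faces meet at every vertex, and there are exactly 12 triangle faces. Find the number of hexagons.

2

Let x be the number of hexagons; then F = 12 + x.
Edge–face incidences: 2E = 3·12 + 6·x = 36 + 6x.
Every vertex has degree 4, so 4V = 2E.
Euler: V − E + F = 2 ⇒ (2E)/4 − E + (12 + x) = 2.
Multiply by 8: 2·(2E) − 4·(2E) + 8·(12 + x) = 16, i.e. 96 + 8x − 2·(36 + 6x) = 16.
Collecting terms: −4x + 24 = 16, so −4x = −8, so x = 2.
Then 2E = 36 + 6·2 = 48, so E = 24, V = 2E/4 = 12, F = 12 + 2 = 14.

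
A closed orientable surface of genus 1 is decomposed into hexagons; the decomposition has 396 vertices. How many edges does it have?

594

χ = 2 − 2·1 = 0, and every face is a hexagon so 6F = 2E.
V − E + F = 0 with E = 6F/2 gives 396 − (6/2 − 1)·F = 0, so F = 198 and E = 594.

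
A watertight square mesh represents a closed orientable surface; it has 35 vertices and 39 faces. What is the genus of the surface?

3

Every face is a square, so 2E = 4·39 = 156, giving E = 78.
χ = V − E + F = 35 − 78 + 39 = -4.
For a closed orientable surface χ = 2 − 2g, so g = (2 − (-4))/2 = 3.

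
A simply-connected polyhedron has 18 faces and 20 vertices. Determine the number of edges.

Here V − E + F = 2.
E = V + F − (2) = 20 + 18 − (2) = 36.

36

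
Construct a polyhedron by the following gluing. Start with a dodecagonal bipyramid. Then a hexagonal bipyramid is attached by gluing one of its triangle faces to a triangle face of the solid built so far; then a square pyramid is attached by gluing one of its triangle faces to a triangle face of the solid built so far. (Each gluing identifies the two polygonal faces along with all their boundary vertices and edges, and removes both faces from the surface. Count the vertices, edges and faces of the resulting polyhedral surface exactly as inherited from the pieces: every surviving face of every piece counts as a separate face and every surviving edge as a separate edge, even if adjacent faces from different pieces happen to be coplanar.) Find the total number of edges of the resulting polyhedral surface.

A dodecagonal bipyramid: V=14, E=36, F=24.
Attach a hexagonal bipyramid (V=8, E=18, F=12) along a 3-gon: merge 3 vertices and 3 edges, delete both glued faces → V=19, E=51, F=34.
Attach a square pyramid (V=5, E=8, F=5) along a 3-gon: merge 3 vertices and 3 edges, delete both glued faces → V=21, E=56, F=37.
Check: V − E + F = 21 − 56 + 37 = 2.

56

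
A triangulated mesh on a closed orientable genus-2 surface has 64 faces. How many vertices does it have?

30

χ = 2 − 2·2 = -2, and every face is a triangle so 3F = 2E.
E = 3·64/2 = 96. Then V = -2 + E − F = -2 + 96 − 64 = 30.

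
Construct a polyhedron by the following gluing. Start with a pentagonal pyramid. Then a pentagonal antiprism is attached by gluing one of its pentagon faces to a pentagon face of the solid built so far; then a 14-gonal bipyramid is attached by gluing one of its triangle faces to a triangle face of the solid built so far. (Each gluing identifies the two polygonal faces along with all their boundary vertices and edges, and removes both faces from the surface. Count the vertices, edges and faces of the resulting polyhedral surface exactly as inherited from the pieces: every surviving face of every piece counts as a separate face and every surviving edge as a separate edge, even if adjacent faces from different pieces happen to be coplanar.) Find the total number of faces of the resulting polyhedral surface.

42

A pentagonal pyramid: V=6, E=10, F=6.
Attach a pentagonal antiprism (V=10, E=20, F=12) along a 5-gon: merge 5 vertices and 5 edges, delete both glued faces → V=11, E=25, F=16.
Attach a 14-gonal bipyramid (V=16, E=42, F=28) along a 3-gon: merge 3 vertices and 3 edges, delete both glued faces → V=24, E=64, F=42.
Check: V − E + F = 24 − 64 + 42 = 2.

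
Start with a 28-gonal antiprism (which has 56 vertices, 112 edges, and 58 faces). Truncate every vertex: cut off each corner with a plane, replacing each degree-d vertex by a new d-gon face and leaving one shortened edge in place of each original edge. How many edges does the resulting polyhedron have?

336

Truncation replaces each original edge-end by a new vertex, so V′ = 2E = 224.
Each original edge survives, and each old vertex of degree d contributes d new edges; summing degrees gives Σd = 2E, so E′ = E + 2E = 3E = 336.
Each original face survives and each original vertex becomes one new face: F′ = F + V = 114.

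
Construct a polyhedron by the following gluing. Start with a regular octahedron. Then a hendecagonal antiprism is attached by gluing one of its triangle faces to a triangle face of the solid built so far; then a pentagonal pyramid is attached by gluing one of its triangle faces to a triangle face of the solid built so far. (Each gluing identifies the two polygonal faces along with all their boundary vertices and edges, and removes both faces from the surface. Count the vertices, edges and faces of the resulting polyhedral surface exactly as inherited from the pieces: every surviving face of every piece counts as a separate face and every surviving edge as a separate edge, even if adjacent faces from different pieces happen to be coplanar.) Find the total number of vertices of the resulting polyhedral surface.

28

A regular octahedron: V=6, E=12, F=8.
Attach a hendecagonal antiprism (V=22, E=44, F=24) along a 3-gon: merge 3 vertices and 3 edges, delete both glued faces → V=25, E=53, F=30.
Attach a pentagonal pyramid (V=6, E=10, F=6) along a 3-gon: merge 3 vertices and 3 edges, delete both glued faces → V=28, E=60, F=34.
Check: V − E + F = 28 − 60 + 34 = 2.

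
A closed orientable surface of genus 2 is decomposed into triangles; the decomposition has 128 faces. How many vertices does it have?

62

χ = 2 − 2·2 = -2, and every face is a triangle so 3F = 2E.
E = 3·128/2 = 192. Then V = -2 + E − F = -2 + 192 − 128 = 62.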